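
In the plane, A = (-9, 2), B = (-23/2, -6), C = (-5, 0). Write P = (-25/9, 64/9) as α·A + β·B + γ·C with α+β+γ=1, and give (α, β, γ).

(8/9, -8/9, 1)

Signed area of the reference triangle: [ABC] = ½·((-9)·(-6−0) + (-23/2)·(0−2) + (-5)·(2−(-6))) = ½·(54 + 23 − 40) = 37/2.
[PBC] = ½·((-25/9)·(-6−0) + (-23/2)·(0−(64/9)) + (-5)·(64/9−(-6))) = ½·(50/3 + 736/9 − 590/9) = 148/9, so the A-coordinate is (148/9)/(37/2) = 8/9.
[APC] = ½·((-9)·(64/9−0) + (-25/9)·(0−2) + (-5)·(2−(64/9))) = ½·(-64 + 50/9 + 230/9) = -148/9, so the B-coordinate is -8/9.
[ABP] = ½·((-9)·(-6−(64/9)) + (-23/2)·(64/9−2) + (-25/9)·(2−(-6))) = ½·(118 − 529/9 − 200/9) = 37/2, so the C-coordinate is 1.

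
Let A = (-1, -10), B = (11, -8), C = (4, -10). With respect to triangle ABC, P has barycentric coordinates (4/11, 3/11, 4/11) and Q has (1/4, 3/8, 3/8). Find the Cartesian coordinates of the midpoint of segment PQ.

Barycentric coordinates of the midpoint are the average: (27/88, 57/176, 65/176).
Converting: (27/88)·A + (57/176)·B + (65/176)·C = (833/176, -823/88).

(833/176, -823/88)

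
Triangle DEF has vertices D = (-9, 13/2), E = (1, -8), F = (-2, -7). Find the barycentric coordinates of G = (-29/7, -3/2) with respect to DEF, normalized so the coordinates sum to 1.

Signed area of the reference triangle: [DEF] = ½·((-9)·(-8−(-7)) + 1·(-7−(13/2)) + (-2)·(13/2−(-8))) = ½·(9 − 27/2 − 29) = -67/4.
[GEF] = ½·((-29/7)·(-8−(-7)) + 1·(-7−(-3/2)) + (-2)·(-3/2−(-8))) = ½·(29/7 − 11/2 − 13) = -201/28, so the D-coordinate is (-201/28)/(-67/4) = 3/7.
[DGF] = ½·((-9)·(-3/2−(-7)) + (-29/7)·(-7−(13/2)) + (-2)·(13/2−(-3/2))) = ½·(-99/2 + 783/14 − 16) = -67/14, so the E-coordinate is 2/7.
[DEG] = ½·((-9)·(-8−(-3/2)) + 1·(-3/2−(13/2)) + (-29/7)·(13/2−(-8))) = ½·(117/2 − 8 − 841/14) = -67/14, so the F-coordinate is 2/7.

(3/7, 2/7, 2/7)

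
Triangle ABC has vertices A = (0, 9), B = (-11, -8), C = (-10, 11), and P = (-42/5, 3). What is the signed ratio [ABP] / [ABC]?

2/5

[ABC] = ½·(0·(-8−11) + (-11)·(11−9) + (-10)·(9−(-8))) = ½·(0 − 22 − 170) = -96.
[ABP] = ½·(0·(-8−3) + (-11)·(3−9) + (-42/5)·(9−(-8))) = ½·(0 + 66 − 714/5) = -192/5, so the ratio is (-192/5)/(-96) = 2/5.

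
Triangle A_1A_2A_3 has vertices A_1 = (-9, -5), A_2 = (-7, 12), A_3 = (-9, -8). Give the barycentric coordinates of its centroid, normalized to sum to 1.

(1/3, 1/3, 1/3)

The centroid is the average of the vertices, so each weight is 1/3.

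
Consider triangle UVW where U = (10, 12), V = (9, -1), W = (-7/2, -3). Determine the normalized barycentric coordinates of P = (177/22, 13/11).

Signed area of the reference triangle: [UVW] = ½·(10·(-1−(-3)) + 9·(-3−12) + (-7/2)·(12−(-1))) = ½·(20 − 135 − 91/2) = -321/4.
[PVW] = ½·((177/22)·(-1−(-3)) + 9·(-3−(13/11)) + (-7/2)·(13/11−(-1))) = ½·(177/11 − 414/11 − 84/11) = -321/22, so the U-coordinate is (-321/22)/(-321/4) = 2/11.
[UPW] = ½·(10·(13/11−(-3)) + (177/22)·(-3−12) + (-7/2)·(12−(13/11))) = ½·(460/11 − 2655/22 − 833/22) = -642/11, so the V-coordinate is 8/11.
[UVP] = ½·(10·(-1−(13/11)) + 9·(13/11−12) + (177/22)·(12−(-1))) = ½·(-240/11 − 1071/11 + 2301/22) = -321/44, so the W-coordinate is 1/11.

(2/11, 8/11, 1/11)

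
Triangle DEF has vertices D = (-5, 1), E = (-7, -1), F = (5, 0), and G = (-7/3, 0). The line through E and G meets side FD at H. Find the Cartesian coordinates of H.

Barycentric coordinates of G with respect to DEF: (1/3, 1/3, 1/3).
On side FD the E-coordinate is zero; dropping G's E-weight 1/3 and renormalizing the remaining 1/3 : 1/3 gives weights 1/2, 1/2 on F, D.
H = (1/2)·(5, 0) + (1/2)·(-5, 1) = (0, 1/2).

(0, 1/2)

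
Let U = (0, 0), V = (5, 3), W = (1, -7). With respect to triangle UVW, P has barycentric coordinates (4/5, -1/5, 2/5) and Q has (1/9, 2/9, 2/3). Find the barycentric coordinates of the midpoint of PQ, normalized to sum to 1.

Since both coordinate triples sum to 1, the midpoint's barycentrics are the componentwise average.
(4/5+1/9)/2 = 41/90; similarly 1/90 and 8/15.

(41/90, 1/90, 8/15)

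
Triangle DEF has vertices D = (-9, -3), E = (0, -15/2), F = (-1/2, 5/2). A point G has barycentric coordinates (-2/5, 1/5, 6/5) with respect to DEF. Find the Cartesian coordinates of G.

G = (-2/5)·D + (1/5)·E + (6/5)·F.
x-coordinate: (-2/5)·(-9) + (1/5)·0 + (6/5)·(-1/2) = 3.
y-coordinate: (-2/5)·(-3) + (1/5)·(-15/2) + (6/5)·(5/2) = 27/10.

(3, 27/10)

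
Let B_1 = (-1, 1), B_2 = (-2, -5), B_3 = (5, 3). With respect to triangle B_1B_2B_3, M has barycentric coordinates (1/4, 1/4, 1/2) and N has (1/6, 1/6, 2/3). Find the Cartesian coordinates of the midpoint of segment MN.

Barycentric coordinates of the midpoint are the average: (5/24, 5/24, 7/12).
Converting: (5/24)·B_1 + (5/24)·B_2 + (7/12)·B_3 = (55/24, 11/12).

(55/24, 11/12)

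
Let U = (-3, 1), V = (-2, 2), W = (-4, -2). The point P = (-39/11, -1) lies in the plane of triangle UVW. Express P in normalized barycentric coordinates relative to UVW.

Signed area of the reference triangle: [UVW] = ½·((-3)·(2−(-2)) + (-2)·(-2−1) + (-4)·(1−2)) = ½·(-12 + 6 + 4) = -1.
[PVW] = ½·((-39/11)·(2−(-2)) + (-2)·(-2−(-1)) + (-4)·(-1−2)) = ½·(-156/11 + 2 + 12) = -1/11, so the U-coordinate is (-1/11)/(-1) = 1/11.
[UPW] = ½·((-3)·(-1−(-2)) + (-39/11)·(-2−1) + (-4)·(1−(-1))) = ½·(-3 + 117/11 − 8) = -2/11, so the V-coordinate is 2/11.
[UVP] = ½·((-3)·(2−(-1)) + (-2)·(-1−1) + (-39/11)·(1−2)) = ½·(-9 + 4 + 39/11) = -8/11, so the W-coordinate is 8/11.
Check: 1/11 + 2/11 + 8/11 = 1.

(1/11, 2/11, 8/11)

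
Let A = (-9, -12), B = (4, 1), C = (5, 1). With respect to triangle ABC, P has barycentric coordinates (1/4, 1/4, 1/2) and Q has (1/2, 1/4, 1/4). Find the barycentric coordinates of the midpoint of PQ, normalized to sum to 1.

(3/8, 1/4, 3/8)

Since both coordinate triples sum to 1, the midpoint's barycentrics are the componentwise average.
(1/4+1/2)/2 = 3/8; similarly 1/4 and 3/8.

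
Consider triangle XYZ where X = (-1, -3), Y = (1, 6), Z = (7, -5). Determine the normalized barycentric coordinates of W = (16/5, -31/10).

Signed area of the reference triangle: [XYZ] = ½·((-1)·(6−(-5)) + 1·(-5−(-3)) + 7·(-3−6)) = ½·(-11 − 2 − 63) = -38.
[WYZ] = ½·((16/5)·(6−(-5)) + 1·(-5−(-31/10)) + 7·(-31/10−6)) = ½·(176/5 − 19/10 − 637/10) = -76/5, so the X-coordinate is (-76/5)/(-38) = 2/5.
[XWZ] = ½·((-1)·(-31/10−(-5)) + (16/5)·(-5−(-3)) + 7·(-3−(-31/10))) = ½·(-19/10 − 32/5 + 7/10) = -19/5, so the Y-coordinate is 1/10.
[XYW] = ½·((-1)·(6−(-31/10)) + 1·(-31/10−(-3)) + (16/5)·(-3−6)) = ½·(-91/10 − 1/10 − 144/5) = -19, so the Z-coordinate is 1/2.
Check: 2/5 + 1/10 + 1/2 = 1.

(2/5, 1/10, 1/2)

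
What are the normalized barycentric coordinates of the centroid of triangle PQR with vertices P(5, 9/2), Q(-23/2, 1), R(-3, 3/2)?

The centroid is the average of the vertices, so each weight is 1/3.

(1/3, 1/3, 1/3)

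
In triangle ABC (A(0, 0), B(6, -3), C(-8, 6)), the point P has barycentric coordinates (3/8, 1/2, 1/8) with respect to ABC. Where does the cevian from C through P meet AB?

(24/7, -12/7)

Line CP meets AB where the C-coordinate vanishes; zeroing P's C-weight and renormalizing leaves A, B-weights 3/8 : 1/2 → (3/7, 4/7).
So Q = (3/7)·A + (4/7)·B = (24/7, -12/7).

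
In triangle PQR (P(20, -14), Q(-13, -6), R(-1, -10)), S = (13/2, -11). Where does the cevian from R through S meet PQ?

(9, -34/3)

Barycentric coordinates of S with respect to PQR: (1/2, 1/4, 1/4).
On side PQ the R-coordinate is zero; dropping S's R-weight 1/4 and renormalizing the remaining 1/2 : 1/4 gives weights 2/3, 1/3 on P, Q.
T = (2/3)·(20, -14) + (1/3)·(-13, -6) = (9, -34/3).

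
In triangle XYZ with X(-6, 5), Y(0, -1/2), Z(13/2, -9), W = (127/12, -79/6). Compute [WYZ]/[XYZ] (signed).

-1/2

[XYZ] = ½·((-6)·(-1/2−(-9)) + 0·(-9−5) + (13/2)·(5−(-1/2))) = ½·(-51 + 0 + 143/4) = -61/8.
[WYZ] = ½·((127/12)·(-1/2−(-9)) + 0·(-9−(-79/6)) + (13/2)·(-79/6−(-1/2))) = ½·(2159/24 + 0 − 247/3) = 61/16, so the ratio is (61/16)/(-61/8) = -1/2.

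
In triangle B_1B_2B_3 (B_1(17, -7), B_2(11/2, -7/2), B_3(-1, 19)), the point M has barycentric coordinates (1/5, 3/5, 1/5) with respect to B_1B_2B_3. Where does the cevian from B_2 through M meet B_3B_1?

(8, 6)

Line B_2M meets B_3B_1 where the B_2-coordinate vanishes; zeroing M's B_2-weight and renormalizing leaves B_3, B_1-weights 1/5 : 1/5 → (1/2, 1/2).
So N = (1/2)·B_3 + (1/2)·B_1 = (8, 6).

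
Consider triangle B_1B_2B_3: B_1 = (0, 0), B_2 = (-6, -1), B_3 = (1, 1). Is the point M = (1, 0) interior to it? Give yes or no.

Barycentric coordinates of M: (7/5, -1/5, -1/5).
The three coordinates are positive, negative, negative; a point is interior exactly when all three are positive.

no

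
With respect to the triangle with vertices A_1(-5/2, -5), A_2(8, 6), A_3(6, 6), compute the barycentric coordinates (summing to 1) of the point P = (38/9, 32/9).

Signed area of the reference triangle: [A_1A_2A_3] = ½·((-5/2)·(6−6) + 8·(6−(-5)) + 6·(-5−6)) = ½·(0 + 88 − 66) = 11.
[PA_2A_3] = ½·((38/9)·(6−6) + 8·(6−(32/9)) + 6·(32/9−6)) = ½·(0 + 176/9 − 44/3) = 22/9, so the A_1-coordinate is (22/9)/11 = 2/9.
[A_1PA_3] = ½·((-5/2)·(32/9−6) + (38/9)·(6−(-5)) + 6·(-5−(32/9))) = ½·(55/9 + 418/9 − 154/3) = 11/18, so the A_2-coordinate is 1/18.
[A_1A_2P] = ½·((-5/2)·(6−(32/9)) + 8·(32/9−(-5)) + (38/9)·(-5−6)) = ½·(-55/9 + 616/9 − 418/9) = 143/18, so the A_3-coordinate is 13/18.
Check: 2/9 + 1/18 + 13/18 = 1.

(2/9, 1/18, 13/18)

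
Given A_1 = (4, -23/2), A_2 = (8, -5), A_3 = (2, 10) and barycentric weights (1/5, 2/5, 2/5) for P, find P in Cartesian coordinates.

P = (1/5)·A_1 + (2/5)·A_2 + (2/5)·A_3.
x-coordinate: (1/5)·4 + (2/5)·8 + (2/5)·2 = 24/5.
y-coordinate: (1/5)·(-23/2) + (2/5)·(-5) + (2/5)·10 = -3/10.

(24/5, -3/10)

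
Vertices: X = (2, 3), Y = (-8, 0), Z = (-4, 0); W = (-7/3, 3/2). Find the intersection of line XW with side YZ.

(-20/3, 0)

Barycentric coordinates of W with respect to XYZ: (1/2, 1/3, 1/6).
On side YZ the X-coordinate is zero; dropping W's X-weight 1/2 and renormalizing the remaining 1/3 : 1/6 gives weights 2/3, 1/3 on Y, Z.
V = (2/3)·(-8, 0) + (1/3)·(-4, 0) = (-20/3, 0).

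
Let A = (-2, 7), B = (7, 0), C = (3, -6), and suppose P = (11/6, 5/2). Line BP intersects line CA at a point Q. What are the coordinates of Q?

(-3/4, 15/4)

Barycentric coordinates of P with respect to ABC: (1/2, 1/3, 1/6).
On side CA the B-coordinate is zero; dropping P's B-weight 1/3 and renormalizing the remaining 1/6 : 1/2 gives weights 1/4, 3/4 on C, A.
Q = (1/4)·(3, -6) + (3/4)·(-2, 7) = (-3/4, 15/4).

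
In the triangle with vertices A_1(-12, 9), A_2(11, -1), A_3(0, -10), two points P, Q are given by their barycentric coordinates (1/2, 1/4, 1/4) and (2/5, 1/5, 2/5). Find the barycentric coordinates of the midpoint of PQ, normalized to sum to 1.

(9/20, 9/40, 13/40)

Since both coordinate triples sum to 1, the midpoint's barycentrics are the componentwise average.
(1/2+2/5)/2 = 9/20; similarly 9/40 and 13/40.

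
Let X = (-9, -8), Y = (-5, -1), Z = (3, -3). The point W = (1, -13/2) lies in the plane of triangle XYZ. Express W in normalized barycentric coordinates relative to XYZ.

Signed area of the reference triangle: [XYZ] = ½·((-9)·(-1−(-3)) + (-5)·(-3−(-8)) + 3·(-8−(-1))) = ½·(-18 − 25 − 21) = -32.
[WYZ] = ½·(1·(-1−(-3)) + (-5)·(-3−(-13/2)) + 3·(-13/2−(-1))) = ½·(2 − 35/2 − 33/2) = -16, so the X-coordinate is (-16)/(-32) = 1/2.
[XWZ] = ½·((-9)·(-13/2−(-3)) + 1·(-3−(-8)) + 3·(-8−(-13/2))) = ½·(63/2 + 5 − 9/2) = 16, so the Y-coordinate is -1/2.
[XYW] = ½·((-9)·(-1−(-13/2)) + (-5)·(-13/2−(-8)) + 1·(-8−(-1))) = ½·(-99/2 − 15/2 − 7) = -32, so the Z-coordinate is 1.
Check: 1/2 − 1/2 + 1 = 1.

(1/2, -1/2, 1)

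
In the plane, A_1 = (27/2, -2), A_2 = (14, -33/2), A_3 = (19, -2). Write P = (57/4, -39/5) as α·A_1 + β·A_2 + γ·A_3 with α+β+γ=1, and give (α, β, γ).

Signed area of the reference triangle: [A_1A_2A_3] = ½·((27/2)·(-33/2−(-2)) + 14·(-2−(-2)) + 19·(-2−(-33/2))) = ½·(-783/4 + 0 + 551/2) = 319/8.
[PA_2A_3] = ½·((57/4)·(-33/2−(-2)) + 14·(-2−(-39/5)) + 19·(-39/5−(-33/2))) = ½·(-1653/8 + 406/5 + 1653/10) = 319/16, so the A_1-coordinate is (319/16)/(319/8) = 1/2.
[A_1PA_3] = ½·((27/2)·(-39/5−(-2)) + (57/4)·(-2−(-2)) + 19·(-2−(-39/5))) = ½·(-783/10 + 0 + 551/5) = 319/20, so the A_2-coordinate is 2/5.
[A_1A_2P] = ½·((27/2)·(-33/2−(-39/5)) + 14·(-39/5−(-2)) + (57/4)·(-2−(-33/2))) = ½·(-2349/20 − 406/5 + 1653/8) = 319/80, so the A_3-coordinate is 1/10.
Check: 1/2 + 2/5 + 1/10 = 1.

(1/2, 2/5, 1/10)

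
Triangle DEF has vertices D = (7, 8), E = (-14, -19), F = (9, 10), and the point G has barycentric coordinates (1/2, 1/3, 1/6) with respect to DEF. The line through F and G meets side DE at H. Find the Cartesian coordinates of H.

(-7/5, -14/5)

Line FG meets DE where the F-coordinate vanishes; zeroing G's F-weight and renormalizing leaves D, E-weights 1/2 : 1/3 → (3/5, 2/5).
So H = (3/5)·D + (2/5)·E = (-7/5, -14/5).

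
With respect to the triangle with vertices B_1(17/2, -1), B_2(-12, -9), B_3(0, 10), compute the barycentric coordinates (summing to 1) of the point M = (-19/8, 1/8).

Signed area of the reference triangle: [B_1B_2B_3] = ½·((17/2)·(-9−10) + (-12)·(10−(-1)) + 0·(-1−(-9))) = ½·(-323/2 − 132 + 0) = -587/4.
[MB_2B_3] = ½·((-19/8)·(-9−10) + (-12)·(10−(1/8)) + 0·(1/8−(-9))) = ½·(361/8 − 237/2 + 0) = -587/16, so the B_1-coordinate is (-587/16)/(-587/4) = 1/4.
[B_1MB_3] = ½·((17/2)·(1/8−10) + (-19/8)·(10−(-1)) + 0·(-1−(1/8))) = ½·(-1343/16 − 209/8 + 0) = -1761/32, so the B_2-coordinate is 3/8.
[B_1B_2M] = ½·((17/2)·(-9−(1/8)) + (-12)·(1/8−(-1)) + (-19/8)·(-1−(-9))) = ½·(-1241/16 − 27/2 − 19) = -1761/32, so the B_3-coordinate is 3/8.

(1/4, 3/8, 3/8)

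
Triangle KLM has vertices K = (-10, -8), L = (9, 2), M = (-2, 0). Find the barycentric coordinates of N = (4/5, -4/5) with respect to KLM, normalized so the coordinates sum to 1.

(1/5, 2/5, 2/5)

Signed area of the reference triangle: [KLM] = ½·((-10)·(2−0) + 9·(0−(-8)) + (-2)·(-8−2)) = ½·(-20 + 72 + 20) = 36.
[NLM] = ½·((4/5)·(2−0) + 9·(0−(-4/5)) + (-2)·(-4/5−2)) = ½·(8/5 + 36/5 + 28/5) = 36/5, so the K-coordinate is (36/5)/36 = 1/5.
[KNM] = ½·((-10)·(-4/5−0) + (4/5)·(0−(-8)) + (-2)·(-8−(-4/5))) = ½·(8 + 32/5 + 72/5) = 72/5, so the L-coordinate is 2/5.
[KLN] = ½·((-10)·(2−(-4/5)) + 9·(-4/5−(-8)) + (4/5)·(-8−2)) = ½·(-28 + 324/5 − 8) = 72/5, so the M-coordinate is 2/5.
Check: 1/5 + 2/5 + 2/5 = 1.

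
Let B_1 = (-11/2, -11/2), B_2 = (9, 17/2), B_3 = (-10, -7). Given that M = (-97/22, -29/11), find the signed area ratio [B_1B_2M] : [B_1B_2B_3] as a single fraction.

7/11

[B_1B_2B_3] = ½·((-11/2)·(17/2−(-7)) + 9·(-7−(-11/2)) + (-10)·(-11/2−(17/2))) = ½·(-341/4 − 27/2 + 140) = 165/8.
[B_1B_2M] = ½·((-11/2)·(17/2−(-29/11)) + 9·(-29/11−(-11/2)) + (-97/22)·(-11/2−(17/2))) = ½·(-245/4 + 567/22 + 679/11) = 105/8, so the ratio is (105/8)/(165/8) = 7/11.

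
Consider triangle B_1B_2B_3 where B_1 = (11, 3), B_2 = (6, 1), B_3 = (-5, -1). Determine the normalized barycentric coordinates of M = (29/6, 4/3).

(1/2, 1/6, 1/3)

Signed area of the reference triangle: [B_1B_2B_3] = ½·(11·(1−(-1)) + 6·(-1−3) + (-5)·(3−1)) = ½·(22 − 24 − 10) = -6.
[MB_2B_3] = ½·((29/6)·(1−(-1)) + 6·(-1−(4/3)) + (-5)·(4/3−1)) = ½·(29/3 − 14 − 5/3) = -3, so the B_1-coordinate is (-3)/(-6) = 1/2.
[B_1MB_3] = ½·(11·(4/3−(-1)) + (29/6)·(-1−3) + (-5)·(3−(4/3))) = ½·(77/3 − 58/3 − 25/3) = -1, so the B_2-coordinate is 1/6.
[B_1B_2M] = ½·(11·(1−(4/3)) + 6·(4/3−3) + (29/6)·(3−1)) = ½·(-11/3 − 10 + 29/3) = -2, so the B_3-coordinate is 1/3.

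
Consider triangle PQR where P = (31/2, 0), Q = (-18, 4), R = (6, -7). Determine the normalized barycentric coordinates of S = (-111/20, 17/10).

(3/10, 3/5, 1/10)

Signed area of the reference triangle: [PQR] = ½·((31/2)·(4−(-7)) + (-18)·(-7−0) + 6·(0−4)) = ½·(341/2 + 126 − 24) = 545/4.
[SQR] = ½·((-111/20)·(4−(-7)) + (-18)·(-7−(17/10)) + 6·(17/10−4)) = ½·(-1221/20 + 783/5 − 69/5) = 327/8, so the P-coordinate is (327/8)/(545/4) = 3/10.
[PSR] = ½·((31/2)·(17/10−(-7)) + (-111/20)·(-7−0) + 6·(0−(17/10))) = ½·(2697/20 + 777/20 − 51/5) = 327/4, so the Q-coordinate is 3/5.
[PQS] = ½·((31/2)·(4−(17/10)) + (-18)·(17/10−0) + (-111/20)·(0−4)) = ½·(713/20 − 153/5 + 111/5) = 109/8, so the R-coordinate is 1/10.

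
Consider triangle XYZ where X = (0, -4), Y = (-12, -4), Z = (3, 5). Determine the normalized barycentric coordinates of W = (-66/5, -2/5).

Signed area of the reference triangle: [XYZ] = ½·(0·(-4−5) + (-12)·(5−(-4)) + 3·(-4−(-4))) = ½·(0 − 108 + 0) = -54.
[WYZ] = ½·((-66/5)·(-4−5) + (-12)·(5−(-2/5)) + 3·(-2/5−(-4))) = ½·(594/5 − 324/5 + 54/5) = 162/5, so the X-coordinate is (162/5)/(-54) = -3/5.
[XWZ] = ½·(0·(-2/5−5) + (-66/5)·(5−(-4)) + 3·(-4−(-2/5))) = ½·(0 − 594/5 − 54/5) = -324/5, so the Y-coordinate is 6/5.
[XYW] = ½·(0·(-4−(-2/5)) + (-12)·(-2/5−(-4)) + (-66/5)·(-4−(-4))) = ½·(0 − 216/5 + 0) = -108/5, so the Z-coordinate is 2/5.

(-3/5, 6/5, 2/5)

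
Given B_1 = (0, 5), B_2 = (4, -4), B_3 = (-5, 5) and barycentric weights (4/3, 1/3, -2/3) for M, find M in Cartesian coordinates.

M = (4/3)·B_1 + (1/3)·B_2 + (-2/3)·B_3.
x-coordinate: (4/3)·0 + (1/3)·4 + (-2/3)·(-5) = 14/3.
y-coordinate: (4/3)·5 + (1/3)·(-4) + (-2/3)·5 = 2.

(14/3, 2)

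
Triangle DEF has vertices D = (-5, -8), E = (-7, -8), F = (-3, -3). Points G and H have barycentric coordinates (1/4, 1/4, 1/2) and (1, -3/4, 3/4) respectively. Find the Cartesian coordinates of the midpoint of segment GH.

Barycentric coordinates of the midpoint are the average: (5/8, -1/4, 5/8).
Converting: (5/8)·D + (-1/4)·E + (5/8)·F = (-13/4, -39/8).

(-13/4, -39/8)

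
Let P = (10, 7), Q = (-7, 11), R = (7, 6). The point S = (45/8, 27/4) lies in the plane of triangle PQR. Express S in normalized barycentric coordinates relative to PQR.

(1/8, 1/8, 3/4)

Signed area of the reference triangle: [PQR] = ½·(10·(11−6) + (-7)·(6−7) + 7·(7−11)) = ½·(50 + 7 − 28) = 29/2.
[SQR] = ½·((45/8)·(11−6) + (-7)·(6−(27/4)) + 7·(27/4−11)) = ½·(225/8 + 21/4 − 119/4) = 29/16, so the P-coordinate is (29/16)/(29/2) = 1/8.
[PSR] = ½·(10·(27/4−6) + (45/8)·(6−7) + 7·(7−(27/4))) = ½·(15/2 − 45/8 + 7/4) = 29/16, so the Q-coordinate is 1/8.
[PQS] = ½·(10·(11−(27/4)) + (-7)·(27/4−7) + (45/8)·(7−11)) = ½·(85/2 + 7/4 − 45/2) = 87/8, so the R-coordinate is 3/4.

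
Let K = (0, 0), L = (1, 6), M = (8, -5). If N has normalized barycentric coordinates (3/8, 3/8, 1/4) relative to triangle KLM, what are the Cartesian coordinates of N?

N = (3/8)·K + (3/8)·L + (1/4)·M.
x-coordinate: (3/8)·0 + (3/8)·1 + (1/4)·8 = 19/8.
y-coordinate: (3/8)·0 + (3/8)·6 + (1/4)·(-5) = 1.

(19/8, 1)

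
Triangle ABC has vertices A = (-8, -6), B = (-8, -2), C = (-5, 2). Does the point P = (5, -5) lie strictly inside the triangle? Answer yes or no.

no

Barycentric coordinates of P: (61/12, -101/12, 13/3).
The three coordinates are positive, negative, positive; a point is interior exactly when all three are positive.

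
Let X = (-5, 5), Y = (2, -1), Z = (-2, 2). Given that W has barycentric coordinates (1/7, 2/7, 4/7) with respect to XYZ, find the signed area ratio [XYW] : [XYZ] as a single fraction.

The signed ratio [XYW]/[XYZ] equals the barycentric coordinate of W at vertex Z, which is 4/7.

4/7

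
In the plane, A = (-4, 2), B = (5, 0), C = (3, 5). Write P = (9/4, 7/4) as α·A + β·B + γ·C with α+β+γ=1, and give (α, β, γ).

(1/4, 1/2, 1/4)

Signed area of the reference triangle: [ABC] = ½·((-4)·(0−5) + 5·(5−2) + 3·(2−0)) = ½·(20 + 15 + 6) = 41/2.
[PBC] = ½·((9/4)·(0−5) + 5·(5−(7/4)) + 3·(7/4−0)) = ½·(-45/4 + 65/4 + 21/4) = 41/8, so the A-coordinate is (41/8)/(41/2) = 1/4.
[APC] = ½·((-4)·(7/4−5) + (9/4)·(5−2) + 3·(2−(7/4))) = ½·(13 + 27/4 + 3/4) = 41/4, so the B-coordinate is 1/2.
[ABP] = ½·((-4)·(0−(7/4)) + 5·(7/4−2) + (9/4)·(2−0)) = ½·(7 − 5/4 + 9/2) = 41/8, so the C-coordinate is 1/4.
Check: 1/4 + 1/2 + 1/4 = 1.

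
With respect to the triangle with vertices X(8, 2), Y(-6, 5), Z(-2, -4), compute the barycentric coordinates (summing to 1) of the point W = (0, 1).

(1/3, 1/3, 1/3)

Signed area of the reference triangle: [XYZ] = ½·(8·(5−(-4)) + (-6)·(-4−2) + (-2)·(2−5)) = ½·(72 + 36 + 6) = 57.
[WYZ] = ½·(0·(5−(-4)) + (-6)·(-4−1) + (-2)·(1−5)) = ½·(0 + 30 + 8) = 19, so the X-coordinate is 19/57 = 1/3.
[XWZ] = ½·(8·(1−(-4)) + 0·(-4−2) + (-2)·(2−1)) = ½·(40 + 0 − 2) = 19, so the Y-coordinate is 1/3.
[XYW] = ½·(8·(5−1) + (-6)·(1−2) + 0·(2−5)) = ½·(32 + 6 + 0) = 19, so the Z-coordinate is 1/3.
Check: 1/3 + 1/3 + 1/3 = 1.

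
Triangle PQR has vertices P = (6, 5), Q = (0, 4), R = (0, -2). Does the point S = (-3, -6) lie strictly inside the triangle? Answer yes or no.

no

Barycentric coordinates of S: (-1/2, -1/12, 19/12).
The three coordinates are negative, negative, positive; a point is interior exactly when all three are positive.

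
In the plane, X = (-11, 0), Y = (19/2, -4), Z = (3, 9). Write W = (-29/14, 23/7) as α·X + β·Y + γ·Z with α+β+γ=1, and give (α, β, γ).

(3/7, 1/7, 3/7)

Signed area of the reference triangle: [XYZ] = ½·((-11)·(-4−9) + (19/2)·(9−0) + 3·(0−(-4))) = ½·(143 + 171/2 + 12) = 481/4.
[WYZ] = ½·((-29/14)·(-4−9) + (19/2)·(9−(23/7)) + 3·(23/7−(-4))) = ½·(377/14 + 380/7 + 153/7) = 1443/28, so the X-coordinate is (1443/28)/(481/4) = 3/7.
[XWZ] = ½·((-11)·(23/7−9) + (-29/14)·(9−0) + 3·(0−(23/7))) = ½·(440/7 − 261/14 − 69/7) = 481/28, so the Y-coordinate is 1/7.
[XYW] = ½·((-11)·(-4−(23/7)) + (19/2)·(23/7−0) + (-29/14)·(0−(-4))) = ½·(561/7 + 437/14 − 58/7) = 1443/28, so the Z-coordinate is 3/7.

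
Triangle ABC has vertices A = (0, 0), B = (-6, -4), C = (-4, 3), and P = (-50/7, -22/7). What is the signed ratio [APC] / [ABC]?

1

[ABC] = ½·(0·(-4−3) + (-6)·(3−0) + (-4)·(0−(-4))) = ½·(0 − 18 − 16) = -17.
[APC] = ½·(0·(-22/7−3) + (-50/7)·(3−0) + (-4)·(0−(-22/7))) = ½·(0 − 150/7 − 88/7) = -17, so the ratio is (-17)/(-17) = 1.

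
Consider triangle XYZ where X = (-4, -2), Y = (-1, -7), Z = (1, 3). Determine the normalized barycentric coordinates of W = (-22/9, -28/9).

Signed area of the reference triangle: [XYZ] = ½·((-4)·(-7−3) + (-1)·(3−(-2)) + 1·(-2−(-7))) = ½·(40 − 5 + 5) = 20.
[WYZ] = ½·((-22/9)·(-7−3) + (-1)·(3−(-28/9)) + 1·(-28/9−(-7))) = ½·(220/9 − 55/9 + 35/9) = 100/9, so the X-coordinate is (100/9)/20 = 5/9.
[XWZ] = ½·((-4)·(-28/9−3) + (-22/9)·(3−(-2)) + 1·(-2−(-28/9))) = ½·(220/9 − 110/9 + 10/9) = 20/3, so the Y-coordinate is 1/3.
[XYW] = ½·((-4)·(-7−(-28/9)) + (-1)·(-28/9−(-2)) + (-22/9)·(-2−(-7))) = ½·(140/9 + 10/9 − 110/9) = 20/9, so the Z-coordinate is 1/9.

(5/9, 1/3, 1/9)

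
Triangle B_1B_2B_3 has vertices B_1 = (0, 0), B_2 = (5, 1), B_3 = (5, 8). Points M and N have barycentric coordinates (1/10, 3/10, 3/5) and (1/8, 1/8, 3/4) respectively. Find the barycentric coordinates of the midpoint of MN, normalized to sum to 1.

Since both coordinate triples sum to 1, the midpoint's barycentrics are the componentwise average.
(1/10+1/8)/2 = 9/80; similarly 17/80 and 27/40.

(9/80, 17/80, 27/40)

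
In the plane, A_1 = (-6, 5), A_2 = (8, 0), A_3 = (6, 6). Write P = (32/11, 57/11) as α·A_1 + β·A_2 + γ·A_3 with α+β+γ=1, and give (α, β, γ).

Signed area of the reference triangle: [A_1A_2A_3] = ½·((-6)·(0−6) + 8·(6−5) + 6·(5−0)) = ½·(36 + 8 + 30) = 37.
[PA_2A_3] = ½·((32/11)·(0−6) + 8·(6−(57/11)) + 6·(57/11−0)) = ½·(-192/11 + 72/11 + 342/11) = 111/11, so the A_1-coordinate is (111/11)/37 = 3/11.
[A_1PA_3] = ½·((-6)·(57/11−6) + (32/11)·(6−5) + 6·(5−(57/11))) = ½·(54/11 + 32/11 − 12/11) = 37/11, so the A_2-coordinate is 1/11.
[A_1A_2P] = ½·((-6)·(0−(57/11)) + 8·(57/11−5) + (32/11)·(5−0)) = ½·(342/11 + 16/11 + 160/11) = 259/11, so the A_3-coordinate is 7/11.

(3/11, 1/11, 7/11)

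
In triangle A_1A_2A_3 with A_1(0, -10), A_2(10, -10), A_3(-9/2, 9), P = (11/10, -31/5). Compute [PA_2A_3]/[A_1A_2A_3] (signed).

3/5

[A_1A_2A_3] = ½·(0·(-10−9) + 10·(9−(-10)) + (-9/2)·(-10−(-10))) = ½·(0 + 190 + 0) = 95.
[PA_2A_3] = ½·((11/10)·(-10−9) + 10·(9−(-31/5)) + (-9/2)·(-31/5−(-10))) = ½·(-209/10 + 152 − 171/10) = 57, so the ratio is 57/95 = 3/5.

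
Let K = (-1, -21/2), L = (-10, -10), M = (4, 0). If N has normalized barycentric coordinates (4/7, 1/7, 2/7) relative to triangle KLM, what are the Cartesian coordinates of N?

(-6/7, -52/7)

N = (4/7)·K + (1/7)·L + (2/7)·M.
x-coordinate: (4/7)·(-1) + (1/7)·(-10) + (2/7)·4 = -6/7.
y-coordinate: (4/7)·(-21/2) + (1/7)·(-10) + (2/7)·0 = -52/7.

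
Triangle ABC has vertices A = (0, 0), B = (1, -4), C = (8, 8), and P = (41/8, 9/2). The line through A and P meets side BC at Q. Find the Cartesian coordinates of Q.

Barycentric coordinates of P with respect to ABC: (1/4, 1/8, 5/8).
On side BC the A-coordinate is zero; dropping P's A-weight 1/4 and renormalizing the remaining 1/8 : 5/8 gives weights 1/6, 5/6 on B, C.
Q = (1/6)·(1, -4) + (5/6)·(8, 8) = (41/6, 6).

(41/6, 6)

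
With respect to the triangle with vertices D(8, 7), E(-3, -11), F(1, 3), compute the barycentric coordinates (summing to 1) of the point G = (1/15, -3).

Signed area of the reference triangle: [DEF] = ½·(8·(-11−3) + (-3)·(3−7) + 1·(7−(-11))) = ½·(-112 + 12 + 18) = -41.
[GEF] = ½·((1/15)·(-11−3) + (-3)·(3−(-3)) + 1·(-3−(-11))) = ½·(-14/15 − 18 + 8) = -82/15, so the D-coordinate is (-82/15)/(-41) = 2/15.
[DGF] = ½·(8·(-3−3) + (1/15)·(3−7) + 1·(7−(-3))) = ½·(-48 − 4/15 + 10) = -287/15, so the E-coordinate is 7/15.
[DEG] = ½·(8·(-11−(-3)) + (-3)·(-3−7) + (1/15)·(7−(-11))) = ½·(-64 + 30 + 6/5) = -82/5, so the F-coordinate is 2/5.

(2/15, 7/15, 2/5)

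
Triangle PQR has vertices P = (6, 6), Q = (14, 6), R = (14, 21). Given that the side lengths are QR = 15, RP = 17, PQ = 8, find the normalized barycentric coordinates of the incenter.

(3/8, 17/40, 1/5)

The incenter has barycentric coordinates proportional to the opposite side lengths: (15 : 17 : 8).
Normalizing by 15+17+8 = 40 gives (3/8, 17/40, 1/5).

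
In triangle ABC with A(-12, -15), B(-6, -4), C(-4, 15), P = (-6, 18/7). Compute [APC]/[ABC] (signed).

3/7

[ABC] = ½·((-12)·(-4−15) + (-6)·(15−(-15)) + (-4)·(-15−(-4))) = ½·(228 − 180 + 44) = 46.
[APC] = ½·((-12)·(18/7−15) + (-6)·(15−(-15)) + (-4)·(-15−(18/7))) = ½·(1044/7 − 180 + 492/7) = 138/7, so the ratio is (138/7)/46 = 3/7.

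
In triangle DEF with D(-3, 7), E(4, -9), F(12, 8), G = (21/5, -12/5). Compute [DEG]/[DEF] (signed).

1/5

[DEF] = ½·((-3)·(-9−8) + 4·(8−7) + 12·(7−(-9))) = ½·(51 + 4 + 192) = 247/2.
[DEG] = ½·((-3)·(-9−(-12/5)) + 4·(-12/5−7) + (21/5)·(7−(-9))) = ½·(99/5 − 188/5 + 336/5) = 247/10, so the ratio is (247/10)/(247/2) = 1/5.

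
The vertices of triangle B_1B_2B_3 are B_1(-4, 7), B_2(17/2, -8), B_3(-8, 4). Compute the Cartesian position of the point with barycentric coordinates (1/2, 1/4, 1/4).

M = (1/2)·B_1 + (1/4)·B_2 + (1/4)·B_3.
x-coordinate: (1/2)·(-4) + (1/4)·(17/2) + (1/4)·(-8) = -15/8.
y-coordinate: (1/2)·7 + (1/4)·(-8) + (1/4)·4 = 5/2.

(-15/8, 5/2)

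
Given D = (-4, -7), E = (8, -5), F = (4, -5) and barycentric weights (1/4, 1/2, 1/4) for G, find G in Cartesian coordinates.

(4, -11/2)

G = (1/4)·D + (1/2)·E + (1/4)·F.
x-coordinate: (1/4)·(-4) + (1/2)·8 + (1/4)·4 = 4.
y-coordinate: (1/4)·(-7) + (1/2)·(-5) + (1/4)·(-5) = -11/2.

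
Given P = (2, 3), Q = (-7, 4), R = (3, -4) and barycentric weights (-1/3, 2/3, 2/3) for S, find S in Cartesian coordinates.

S = (-1/3)·P + (2/3)·Q + (2/3)·R.
x-coordinate: (-1/3)·2 + (2/3)·(-7) + (2/3)·3 = -10/3.
y-coordinate: (-1/3)·3 + (2/3)·4 + (2/3)·(-4) = -1.

(-10/3, -1)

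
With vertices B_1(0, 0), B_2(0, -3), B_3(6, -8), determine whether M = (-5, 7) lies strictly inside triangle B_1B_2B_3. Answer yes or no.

Barycentric coordinates of M: (35/18, -1/9, -5/6).
The three coordinates are positive, negative, negative; a point is interior exactly when all three are positive.

no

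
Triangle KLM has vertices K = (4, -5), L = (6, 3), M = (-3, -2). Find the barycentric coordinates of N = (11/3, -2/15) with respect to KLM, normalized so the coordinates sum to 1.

Signed area of the reference triangle: [KLM] = ½·(4·(3−(-2)) + 6·(-2−(-5)) + (-3)·(-5−3)) = ½·(20 + 18 + 24) = 31.
[NLM] = ½·((11/3)·(3−(-2)) + 6·(-2−(-2/15)) + (-3)·(-2/15−3)) = ½·(55/3 − 56/5 + 47/5) = 124/15, so the K-coordinate is (124/15)/31 = 4/15.
[KNM] = ½·(4·(-2/15−(-2)) + (11/3)·(-2−(-5)) + (-3)·(-5−(-2/15))) = ½·(112/15 + 11 + 73/5) = 248/15, so the L-coordinate is 8/15.
[KLN] = ½·(4·(3−(-2/15)) + 6·(-2/15−(-5)) + (11/3)·(-5−3)) = ½·(188/15 + 146/5 − 88/3) = 31/5, so the M-coordinate is 1/5.
Check: 4/15 + 8/15 + 1/5 = 1.

(4/15, 8/15, 1/5)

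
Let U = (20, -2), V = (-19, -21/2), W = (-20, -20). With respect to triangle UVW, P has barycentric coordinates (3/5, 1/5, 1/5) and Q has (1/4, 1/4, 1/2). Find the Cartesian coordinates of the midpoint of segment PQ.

(-111/40, -817/80)

Barycentric coordinates of the midpoint are the average: (17/40, 9/40, 7/20).
Converting: (17/40)·U + (9/40)·V + (7/20)·W = (-111/40, -817/80).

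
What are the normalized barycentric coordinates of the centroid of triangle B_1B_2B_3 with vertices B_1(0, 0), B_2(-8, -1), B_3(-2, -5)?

The centroid is the average of the vertices, so each weight is 1/3.

(1/3, 1/3, 1/3)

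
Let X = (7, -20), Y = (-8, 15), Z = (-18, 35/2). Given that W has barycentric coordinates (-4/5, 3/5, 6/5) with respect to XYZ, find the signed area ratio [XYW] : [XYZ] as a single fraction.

6/5

The signed ratio [XYW]/[XYZ] equals the barycentric coordinate of W at vertex Z, which is 6/5.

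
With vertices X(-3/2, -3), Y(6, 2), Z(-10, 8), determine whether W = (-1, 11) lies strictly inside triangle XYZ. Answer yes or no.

no

Barycentric coordinates of W: (-102/125, 249/250, 41/50).
The three coordinates are negative, positive, positive; a point is interior exactly when all three are positive.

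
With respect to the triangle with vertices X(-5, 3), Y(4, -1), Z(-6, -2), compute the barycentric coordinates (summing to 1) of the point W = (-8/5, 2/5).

(2/5, 2/5, 1/5)

Signed area of the reference triangle: [XYZ] = ½·((-5)·(-1−(-2)) + 4·(-2−3) + (-6)·(3−(-1))) = ½·(-5 − 20 − 24) = -49/2.
[WYZ] = ½·((-8/5)·(-1−(-2)) + 4·(-2−(2/5)) + (-6)·(2/5−(-1))) = ½·(-8/5 − 48/5 − 42/5) = -49/5, so the X-coordinate is (-49/5)/(-49/2) = 2/5.
[XWZ] = ½·((-5)·(2/5−(-2)) + (-8/5)·(-2−3) + (-6)·(3−(2/5))) = ½·(-12 + 8 − 78/5) = -49/5, so the Y-coordinate is 2/5.
[XYW] = ½·((-5)·(-1−(2/5)) + 4·(2/5−3) + (-8/5)·(3−(-1))) = ½·(7 − 52/5 − 32/5) = -49/10, so the Z-coordinate is 1/5.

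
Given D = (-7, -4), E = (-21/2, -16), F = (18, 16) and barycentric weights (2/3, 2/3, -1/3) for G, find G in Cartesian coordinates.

G = (2/3)·D + (2/3)·E + (-1/3)·F.
x-coordinate: (2/3)·(-7) + (2/3)·(-21/2) + (-1/3)·18 = -53/3.
y-coordinate: (2/3)·(-4) + (2/3)·(-16) + (-1/3)·16 = -56/3.

(-53/3, -56/3)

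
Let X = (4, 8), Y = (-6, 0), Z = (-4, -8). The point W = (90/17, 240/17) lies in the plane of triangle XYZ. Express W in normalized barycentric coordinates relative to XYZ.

(21/17, 5/17, -9/17)

Signed area of the reference triangle: [XYZ] = ½·(4·(0−(-8)) + (-6)·(-8−8) + (-4)·(8−0)) = ½·(32 + 96 − 32) = 48.
[WYZ] = ½·((90/17)·(0−(-8)) + (-6)·(-8−(240/17)) + (-4)·(240/17−0)) = ½·(720/17 + 2256/17 − 960/17) = 1008/17, so the X-coordinate is (1008/17)/48 = 21/17.
[XWZ] = ½·(4·(240/17−(-8)) + (90/17)·(-8−8) + (-4)·(8−(240/17))) = ½·(1504/17 − 1440/17 + 416/17) = 240/17, so the Y-coordinate is 5/17.
[XYW] = ½·(4·(0−(240/17)) + (-6)·(240/17−8) + (90/17)·(8−0)) = ½·(-960/17 − 624/17 + 720/17) = -432/17, so the Z-coordinate is -9/17.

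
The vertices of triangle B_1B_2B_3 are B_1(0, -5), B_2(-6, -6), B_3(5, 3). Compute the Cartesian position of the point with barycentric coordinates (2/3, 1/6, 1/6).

M = (2/3)·B_1 + (1/6)·B_2 + (1/6)·B_3.
x-coordinate: (2/3)·0 + (1/6)·(-6) + (1/6)·5 = -1/6.
y-coordinate: (2/3)·(-5) + (1/6)·(-6) + (1/6)·3 = -23/6.

(-1/6, -23/6)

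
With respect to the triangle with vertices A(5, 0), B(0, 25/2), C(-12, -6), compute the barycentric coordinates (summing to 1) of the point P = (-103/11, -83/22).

(1/11, 1/11, 9/11)

Signed area of the reference triangle: [ABC] = ½·(5·(25/2−(-6)) + 0·(-6−0) + (-12)·(0−(25/2))) = ½·(185/2 + 0 + 150) = 485/4.
[PBC] = ½·((-103/11)·(25/2−(-6)) + 0·(-6−(-83/22)) + (-12)·(-83/22−(25/2))) = ½·(-3811/22 + 0 + 2148/11) = 485/44, so the A-coordinate is (485/44)/(485/4) = 1/11.
[APC] = ½·(5·(-83/22−(-6)) + (-103/11)·(-6−0) + (-12)·(0−(-83/22))) = ½·(245/22 + 618/11 − 498/11) = 485/44, so the B-coordinate is 1/11.
[ABP] = ½·(5·(25/2−(-83/22)) + 0·(-83/22−0) + (-103/11)·(0−(25/2))) = ½·(895/11 + 0 + 2575/22) = 4365/44, so the C-coordinate is 9/11.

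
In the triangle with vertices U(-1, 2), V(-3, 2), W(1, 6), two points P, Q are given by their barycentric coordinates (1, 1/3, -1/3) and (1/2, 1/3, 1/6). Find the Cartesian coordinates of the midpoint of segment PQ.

Barycentric coordinates of the midpoint are the average: (3/4, 1/3, -1/12).
Converting: (3/4)·U + (1/3)·V + (-1/12)·W = (-11/6, 5/3).

(-11/6, 5/3)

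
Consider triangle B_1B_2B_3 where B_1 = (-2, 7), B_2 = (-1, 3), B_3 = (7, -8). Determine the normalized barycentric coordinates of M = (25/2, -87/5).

(-7/10, 1/10, 8/5)

Signed area of the reference triangle: [B_1B_2B_3] = ½·((-2)·(3−(-8)) + (-1)·(-8−7) + 7·(7−3)) = ½·(-22 + 15 + 28) = 21/2.
[MB_2B_3] = ½·((25/2)·(3−(-8)) + (-1)·(-8−(-87/5)) + 7·(-87/5−3)) = ½·(275/2 − 47/5 − 714/5) = -147/20, so the B_1-coordinate is (-147/20)/(21/2) = -7/10.
[B_1MB_3] = ½·((-2)·(-87/5−(-8)) + (25/2)·(-8−7) + 7·(7−(-87/5))) = ½·(94/5 − 375/2 + 854/5) = 21/20, so the B_2-coordinate is 1/10.
[B_1B_2M] = ½·((-2)·(3−(-87/5)) + (-1)·(-87/5−7) + (25/2)·(7−3)) = ½·(-204/5 + 122/5 + 50) = 84/5, so the B_3-coordinate is 8/5.
Check: -7/10 + 1/10 + 8/5 = 1.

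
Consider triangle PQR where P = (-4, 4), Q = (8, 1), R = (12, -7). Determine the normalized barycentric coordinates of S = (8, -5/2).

Signed area of the reference triangle: [PQR] = ½·((-4)·(1−(-7)) + 8·(-7−4) + 12·(4−1)) = ½·(-32 − 88 + 36) = -42.
[SQR] = ½·(8·(1−(-7)) + 8·(-7−(-5/2)) + 12·(-5/2−1)) = ½·(64 − 36 − 42) = -7, so the P-coordinate is (-7)/(-42) = 1/6.
[PSR] = ½·((-4)·(-5/2−(-7)) + 8·(-7−4) + 12·(4−(-5/2))) = ½·(-18 − 88 + 78) = -14, so the Q-coordinate is 1/3.
[PQS] = ½·((-4)·(1−(-5/2)) + 8·(-5/2−4) + 8·(4−1)) = ½·(-14 − 52 + 24) = -21, so the R-coordinate is 1/2.
Check: 1/6 + 1/3 + 1/2 = 1.

(1/6, 1/3, 1/2)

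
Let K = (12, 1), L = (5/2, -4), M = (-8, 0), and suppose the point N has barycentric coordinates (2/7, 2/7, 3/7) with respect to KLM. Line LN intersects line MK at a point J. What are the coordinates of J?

Line LN meets MK where the L-coordinate vanishes; zeroing N's L-weight and renormalizing leaves M, K-weights 3/7 : 2/7 → (3/5, 2/5).
So J = (3/5)·M + (2/5)·K = (0, 2/5).

(0, 2/5)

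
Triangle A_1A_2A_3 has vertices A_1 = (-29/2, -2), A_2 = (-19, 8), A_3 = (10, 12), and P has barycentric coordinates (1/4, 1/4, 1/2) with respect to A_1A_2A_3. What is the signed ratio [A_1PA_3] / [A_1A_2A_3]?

1/4

The signed ratio [A_1PA_3]/[A_1A_2A_3] equals the barycentric coordinate of P at vertex A_2, which is 1/4.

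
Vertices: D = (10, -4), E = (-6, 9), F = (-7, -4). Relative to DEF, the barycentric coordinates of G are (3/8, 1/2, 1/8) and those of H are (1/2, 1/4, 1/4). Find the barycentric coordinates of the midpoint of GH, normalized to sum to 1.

(7/16, 3/8, 3/16)

Since both coordinate triples sum to 1, the midpoint's barycentrics are the componentwise average.
(3/8+1/2)/2 = 7/16; similarly 3/8 and 3/16.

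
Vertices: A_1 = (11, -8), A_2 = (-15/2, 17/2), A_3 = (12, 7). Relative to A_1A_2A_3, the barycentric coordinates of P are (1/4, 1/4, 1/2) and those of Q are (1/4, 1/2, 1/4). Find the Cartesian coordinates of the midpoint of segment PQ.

Barycentric coordinates of the midpoint are the average: (1/4, 3/8, 3/8).
Converting: (1/4)·A_1 + (3/8)·A_2 + (3/8)·A_3 = (71/16, 61/16).

(71/16, 61/16)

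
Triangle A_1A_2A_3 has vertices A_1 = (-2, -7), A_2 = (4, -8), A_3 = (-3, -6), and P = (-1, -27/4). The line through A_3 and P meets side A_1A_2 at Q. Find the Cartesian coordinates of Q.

Barycentric coordinates of P with respect to A_1A_2A_3: (1/4, 1/4, 1/2).
On side A_1A_2 the A_3-coordinate is zero; dropping P's A_3-weight 1/2 and renormalizing the remaining 1/4 : 1/4 gives weights 1/2, 1/2 on A_1, A_2.
Q = (1/2)·(-2, -7) + (1/2)·(4, -8) = (1, -15/2).

(1, -15/2)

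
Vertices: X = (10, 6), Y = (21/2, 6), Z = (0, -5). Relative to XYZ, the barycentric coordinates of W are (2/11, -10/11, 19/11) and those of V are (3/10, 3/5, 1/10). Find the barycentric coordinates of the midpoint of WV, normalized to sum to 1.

(53/220, -17/110, 201/220)

Since both coordinate triples sum to 1, the midpoint's barycentrics are the componentwise average.
(2/11+3/10)/2 = 53/220; similarly -17/110 and 201/220.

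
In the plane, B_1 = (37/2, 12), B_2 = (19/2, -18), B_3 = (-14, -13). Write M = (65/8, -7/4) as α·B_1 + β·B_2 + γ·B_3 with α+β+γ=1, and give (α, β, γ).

(1/2, 1/4, 1/4)

Signed area of the reference triangle: [B_1B_2B_3] = ½·((37/2)·(-18−(-13)) + (19/2)·(-13−12) + (-14)·(12−(-18))) = ½·(-185/2 − 475/2 − 420) = -375.
[MB_2B_3] = ½·((65/8)·(-18−(-13)) + (19/2)·(-13−(-7/4)) + (-14)·(-7/4−(-18))) = ½·(-325/8 − 855/8 − 455/2) = -375/2, so the B_1-coordinate is (-375/2)/(-375) = 1/2.
[B_1MB_3] = ½·((37/2)·(-7/4−(-13)) + (65/8)·(-13−12) + (-14)·(12−(-7/4))) = ½·(1665/8 − 1625/8 − 385/2) = -375/4, so the B_2-coordinate is 1/4.
[B_1B_2M] = ½·((37/2)·(-18−(-7/4)) + (19/2)·(-7/4−12) + (65/8)·(12−(-18))) = ½·(-2405/8 − 1045/8 + 975/4) = -375/4, so the B_3-coordinate is 1/4.
Check: 1/2 + 1/4 + 1/4 = 1.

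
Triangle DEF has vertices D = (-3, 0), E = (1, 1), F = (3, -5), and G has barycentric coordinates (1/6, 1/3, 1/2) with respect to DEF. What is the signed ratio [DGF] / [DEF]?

The signed ratio [DGF]/[DEF] equals the barycentric coordinate of G at vertex E, which is 1/3.

1/3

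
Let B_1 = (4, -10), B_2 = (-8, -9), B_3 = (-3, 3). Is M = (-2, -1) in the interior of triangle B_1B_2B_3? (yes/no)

Barycentric coordinates of M: (32/149, 15/149, 102/149).
The three coordinates are positive, positive, positive; a point is interior exactly when all three are positive.

yes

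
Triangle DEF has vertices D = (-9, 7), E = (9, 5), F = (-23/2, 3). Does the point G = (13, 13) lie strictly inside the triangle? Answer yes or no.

no

Barycentric coordinates of G: (156/77, 73/77, -152/77).
The three coordinates are positive, positive, negative; a point is interior exactly when all three are positive.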